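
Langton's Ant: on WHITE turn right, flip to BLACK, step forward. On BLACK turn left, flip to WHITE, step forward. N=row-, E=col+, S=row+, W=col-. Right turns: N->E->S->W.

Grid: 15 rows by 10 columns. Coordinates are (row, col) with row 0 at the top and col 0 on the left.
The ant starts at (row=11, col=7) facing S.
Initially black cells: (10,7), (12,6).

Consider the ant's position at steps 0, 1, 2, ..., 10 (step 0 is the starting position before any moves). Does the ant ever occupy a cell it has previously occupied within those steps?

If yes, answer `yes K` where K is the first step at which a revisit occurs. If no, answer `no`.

Answer: yes 7

Derivation:
Step 1: on WHITE (11,7): turn R to W, flip to black, move to (11,6). |black|=3 — new cell
Step 2: on WHITE (11,6): turn R to N, flip to black, move to (10,6). |black|=4 — new cell
Step 3: on WHITE (10,6): turn R to E, flip to black, move to (10,7). |black|=5 — new cell
Step 4: on BLACK (10,7): turn L to N, flip to white, move to (9,7). |black|=4 — new cell
Step 5: on WHITE (9,7): turn R to E, flip to black, move to (9,8). |black|=5 — new cell
Step 6: on WHITE (9,8): turn R to S, flip to black, move to (10,8). |black|=6 — new cell
Step 7: on WHITE (10,8): turn R to W, flip to black, move to (10,7). |black|=7 — REVISIT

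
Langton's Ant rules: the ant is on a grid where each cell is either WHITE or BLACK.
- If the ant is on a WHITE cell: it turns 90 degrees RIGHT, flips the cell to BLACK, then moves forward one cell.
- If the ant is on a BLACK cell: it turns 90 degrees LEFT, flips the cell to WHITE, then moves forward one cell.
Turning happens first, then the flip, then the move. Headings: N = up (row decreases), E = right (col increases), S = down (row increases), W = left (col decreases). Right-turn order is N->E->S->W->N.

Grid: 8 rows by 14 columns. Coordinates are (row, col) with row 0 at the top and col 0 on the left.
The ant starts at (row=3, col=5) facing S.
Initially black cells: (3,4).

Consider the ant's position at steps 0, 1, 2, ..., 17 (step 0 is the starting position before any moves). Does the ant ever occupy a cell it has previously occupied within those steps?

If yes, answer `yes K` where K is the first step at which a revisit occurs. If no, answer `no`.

Step 1: on WHITE (3,5): turn R to W, flip to black, move to (3,4). |black|=2 — new cell
Step 2: on BLACK (3,4): turn L to S, flip to white, move to (4,4). |black|=1 — new cell
Step 3: on WHITE (4,4): turn R to W, flip to black, move to (4,3). |black|=2 — new cell
Step 4: on WHITE (4,3): turn R to N, flip to black, move to (3,3). |black|=3 — new cell
Step 5: on WHITE (3,3): turn R to E, flip to black, move to (3,4). |black|=4 — REVISIT

Answer: yes 5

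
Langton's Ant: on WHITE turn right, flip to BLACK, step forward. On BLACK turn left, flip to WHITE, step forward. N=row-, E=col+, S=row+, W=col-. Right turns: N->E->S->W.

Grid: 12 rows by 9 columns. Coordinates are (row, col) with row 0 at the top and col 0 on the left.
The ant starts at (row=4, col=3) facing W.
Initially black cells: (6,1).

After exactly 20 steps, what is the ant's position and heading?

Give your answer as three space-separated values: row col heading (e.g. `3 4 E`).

Step 1: on WHITE (4,3): turn R to N, flip to black, move to (3,3). |black|=2
Step 2: on WHITE (3,3): turn R to E, flip to black, move to (3,4). |black|=3
Step 3: on WHITE (3,4): turn R to S, flip to black, move to (4,4). |black|=4
Step 4: on WHITE (4,4): turn R to W, flip to black, move to (4,3). |black|=5
Step 5: on BLACK (4,3): turn L to S, flip to white, move to (5,3). |black|=4
Step 6: on WHITE (5,3): turn R to W, flip to black, move to (5,2). |black|=5
Step 7: on WHITE (5,2): turn R to N, flip to black, move to (4,2). |black|=6
Step 8: on WHITE (4,2): turn R to E, flip to black, move to (4,3). |black|=7
Step 9: on WHITE (4,3): turn R to S, flip to black, move to (5,3). |black|=8
Step 10: on BLACK (5,3): turn L to E, flip to white, move to (5,4). |black|=7
Step 11: on WHITE (5,4): turn R to S, flip to black, move to (6,4). |black|=8
Step 12: on WHITE (6,4): turn R to W, flip to black, move to (6,3). |black|=9
Step 13: on WHITE (6,3): turn R to N, flip to black, move to (5,3). |black|=10
Step 14: on WHITE (5,3): turn R to E, flip to black, move to (5,4). |black|=11
Step 15: on BLACK (5,4): turn L to N, flip to white, move to (4,4). |black|=10
Step 16: on BLACK (4,4): turn L to W, flip to white, move to (4,3). |black|=9
Step 17: on BLACK (4,3): turn L to S, flip to white, move to (5,3). |black|=8
Step 18: on BLACK (5,3): turn L to E, flip to white, move to (5,4). |black|=7
Step 19: on WHITE (5,4): turn R to S, flip to black, move to (6,4). |black|=8
Step 20: on BLACK (6,4): turn L to E, flip to white, move to (6,5). |black|=7

Answer: 6 5 E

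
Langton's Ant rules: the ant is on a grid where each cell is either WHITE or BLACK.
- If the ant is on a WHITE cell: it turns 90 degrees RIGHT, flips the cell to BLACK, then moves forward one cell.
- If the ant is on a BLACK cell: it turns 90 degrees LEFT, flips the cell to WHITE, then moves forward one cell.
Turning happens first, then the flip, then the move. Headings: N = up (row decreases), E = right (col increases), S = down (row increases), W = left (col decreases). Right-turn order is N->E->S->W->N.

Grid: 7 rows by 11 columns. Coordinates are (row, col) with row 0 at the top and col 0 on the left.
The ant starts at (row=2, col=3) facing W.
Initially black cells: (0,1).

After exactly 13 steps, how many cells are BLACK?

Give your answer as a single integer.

Step 1: on WHITE (2,3): turn R to N, flip to black, move to (1,3). |black|=2
Step 2: on WHITE (1,3): turn R to E, flip to black, move to (1,4). |black|=3
Step 3: on WHITE (1,4): turn R to S, flip to black, move to (2,4). |black|=4
Step 4: on WHITE (2,4): turn R to W, flip to black, move to (2,3). |black|=5
Step 5: on BLACK (2,3): turn L to S, flip to white, move to (3,3). |black|=4
Step 6: on WHITE (3,3): turn R to W, flip to black, move to (3,2). |black|=5
Step 7: on WHITE (3,2): turn R to N, flip to black, move to (2,2). |black|=6
Step 8: on WHITE (2,2): turn R to E, flip to black, move to (2,3). |black|=7
Step 9: on WHITE (2,3): turn R to S, flip to black, move to (3,3). |black|=8
Step 10: on BLACK (3,3): turn L to E, flip to white, move to (3,4). |black|=7
Step 11: on WHITE (3,4): turn R to S, flip to black, move to (4,4). |black|=8
Step 12: on WHITE (4,4): turn R to W, flip to black, move to (4,3). |black|=9
Step 13: on WHITE (4,3): turn R to N, flip to black, move to (3,3). |black|=10

Answer: 10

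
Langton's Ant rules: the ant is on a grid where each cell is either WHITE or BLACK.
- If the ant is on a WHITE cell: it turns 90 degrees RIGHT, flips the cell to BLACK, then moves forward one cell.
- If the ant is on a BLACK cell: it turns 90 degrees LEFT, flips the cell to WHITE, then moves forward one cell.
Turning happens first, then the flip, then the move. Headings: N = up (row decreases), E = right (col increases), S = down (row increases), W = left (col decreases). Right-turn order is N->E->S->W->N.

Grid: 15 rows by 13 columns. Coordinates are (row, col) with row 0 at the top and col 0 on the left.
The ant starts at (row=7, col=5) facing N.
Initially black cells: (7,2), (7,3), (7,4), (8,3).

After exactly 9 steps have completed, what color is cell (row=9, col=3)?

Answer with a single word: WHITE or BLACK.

Answer: BLACK

Derivation:
Step 1: on WHITE (7,5): turn R to E, flip to black, move to (7,6). |black|=5
Step 2: on WHITE (7,6): turn R to S, flip to black, move to (8,6). |black|=6
Step 3: on WHITE (8,6): turn R to W, flip to black, move to (8,5). |black|=7
Step 4: on WHITE (8,5): turn R to N, flip to black, move to (7,5). |black|=8
Step 5: on BLACK (7,5): turn L to W, flip to white, move to (7,4). |black|=7
Step 6: on BLACK (7,4): turn L to S, flip to white, move to (8,4). |black|=6
Step 7: on WHITE (8,4): turn R to W, flip to black, move to (8,3). |black|=7
Step 8: on BLACK (8,3): turn L to S, flip to white, move to (9,3). |black|=6
Step 9: on WHITE (9,3): turn R to W, flip to black, move to (9,2). |black|=7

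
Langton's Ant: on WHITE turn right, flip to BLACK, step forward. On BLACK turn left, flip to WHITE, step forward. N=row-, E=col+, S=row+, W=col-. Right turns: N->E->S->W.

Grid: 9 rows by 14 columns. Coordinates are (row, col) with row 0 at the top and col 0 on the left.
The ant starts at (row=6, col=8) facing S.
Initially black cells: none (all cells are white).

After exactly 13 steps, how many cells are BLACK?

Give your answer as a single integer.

Step 1: on WHITE (6,8): turn R to W, flip to black, move to (6,7). |black|=1
Step 2: on WHITE (6,7): turn R to N, flip to black, move to (5,7). |black|=2
Step 3: on WHITE (5,7): turn R to E, flip to black, move to (5,8). |black|=3
Step 4: on WHITE (5,8): turn R to S, flip to black, move to (6,8). |black|=4
Step 5: on BLACK (6,8): turn L to E, flip to white, move to (6,9). |black|=3
Step 6: on WHITE (6,9): turn R to S, flip to black, move to (7,9). |black|=4
Step 7: on WHITE (7,9): turn R to W, flip to black, move to (7,8). |black|=5
Step 8: on WHITE (7,8): turn R to N, flip to black, move to (6,8). |black|=6
Step 9: on WHITE (6,8): turn R to E, flip to black, move to (6,9). |black|=7
Step 10: on BLACK (6,9): turn L to N, flip to white, move to (5,9). |black|=6
Step 11: on WHITE (5,9): turn R to E, flip to black, move to (5,10). |black|=7
Step 12: on WHITE (5,10): turn R to S, flip to black, move to (6,10). |black|=8
Step 13: on WHITE (6,10): turn R to W, flip to black, move to (6,9). |black|=9

Answer: 9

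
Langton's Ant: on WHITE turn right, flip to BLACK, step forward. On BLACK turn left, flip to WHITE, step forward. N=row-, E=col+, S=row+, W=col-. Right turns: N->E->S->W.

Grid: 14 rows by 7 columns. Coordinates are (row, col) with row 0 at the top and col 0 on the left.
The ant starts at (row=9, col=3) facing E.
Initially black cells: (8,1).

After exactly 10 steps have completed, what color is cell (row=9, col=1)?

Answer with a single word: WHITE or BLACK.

Answer: WHITE

Derivation:
Step 1: on WHITE (9,3): turn R to S, flip to black, move to (10,3). |black|=2
Step 2: on WHITE (10,3): turn R to W, flip to black, move to (10,2). |black|=3
Step 3: on WHITE (10,2): turn R to N, flip to black, move to (9,2). |black|=4
Step 4: on WHITE (9,2): turn R to E, flip to black, move to (9,3). |black|=5
Step 5: on BLACK (9,3): turn L to N, flip to white, move to (8,3). |black|=4
Step 6: on WHITE (8,3): turn R to E, flip to black, move to (8,4). |black|=5
Step 7: on WHITE (8,4): turn R to S, flip to black, move to (9,4). |black|=6
Step 8: on WHITE (9,4): turn R to W, flip to black, move to (9,3). |black|=7
Step 9: on WHITE (9,3): turn R to N, flip to black, move to (8,3). |black|=8
Step 10: on BLACK (8,3): turn L to W, flip to white, move to (8,2). |black|=7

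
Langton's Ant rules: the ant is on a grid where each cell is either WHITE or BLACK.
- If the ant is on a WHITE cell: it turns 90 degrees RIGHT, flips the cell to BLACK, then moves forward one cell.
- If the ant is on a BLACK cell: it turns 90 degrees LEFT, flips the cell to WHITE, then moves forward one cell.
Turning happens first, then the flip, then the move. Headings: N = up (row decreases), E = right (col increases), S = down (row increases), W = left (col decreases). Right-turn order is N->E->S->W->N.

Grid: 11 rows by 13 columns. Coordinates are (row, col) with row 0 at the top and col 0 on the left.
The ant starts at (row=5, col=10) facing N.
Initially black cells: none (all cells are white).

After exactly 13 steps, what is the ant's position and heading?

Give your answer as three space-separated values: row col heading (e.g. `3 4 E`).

Answer: 5 9 E

Derivation:
Step 1: on WHITE (5,10): turn R to E, flip to black, move to (5,11). |black|=1
Step 2: on WHITE (5,11): turn R to S, flip to black, move to (6,11). |black|=2
Step 3: on WHITE (6,11): turn R to W, flip to black, move to (6,10). |black|=3
Step 4: on WHITE (6,10): turn R to N, flip to black, move to (5,10). |black|=4
Step 5: on BLACK (5,10): turn L to W, flip to white, move to (5,9). |black|=3
Step 6: on WHITE (5,9): turn R to N, flip to black, move to (4,9). |black|=4
Step 7: on WHITE (4,9): turn R to E, flip to black, move to (4,10). |black|=5
Step 8: on WHITE (4,10): turn R to S, flip to black, move to (5,10). |black|=6
Step 9: on WHITE (5,10): turn R to W, flip to black, move to (5,9). |black|=7
Step 10: on BLACK (5,9): turn L to S, flip to white, move to (6,9). |black|=6
Step 11: on WHITE (6,9): turn R to W, flip to black, move to (6,8). |black|=7
Step 12: on WHITE (6,8): turn R to N, flip to black, move to (5,8). |black|=8
Step 13: on WHITE (5,8): turn R to E, flip to black, move to (5,9). |black|=9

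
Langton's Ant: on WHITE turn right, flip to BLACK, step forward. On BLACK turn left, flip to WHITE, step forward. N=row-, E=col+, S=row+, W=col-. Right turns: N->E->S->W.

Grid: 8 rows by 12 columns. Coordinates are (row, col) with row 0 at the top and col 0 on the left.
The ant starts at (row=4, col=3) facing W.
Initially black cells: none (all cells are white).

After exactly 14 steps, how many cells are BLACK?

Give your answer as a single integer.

Step 1: on WHITE (4,3): turn R to N, flip to black, move to (3,3). |black|=1
Step 2: on WHITE (3,3): turn R to E, flip to black, move to (3,4). |black|=2
Step 3: on WHITE (3,4): turn R to S, flip to black, move to (4,4). |black|=3
Step 4: on WHITE (4,4): turn R to W, flip to black, move to (4,3). |black|=4
Step 5: on BLACK (4,3): turn L to S, flip to white, move to (5,3). |black|=3
Step 6: on WHITE (5,3): turn R to W, flip to black, move to (5,2). |black|=4
Step 7: on WHITE (5,2): turn R to N, flip to black, move to (4,2). |black|=5
Step 8: on WHITE (4,2): turn R to E, flip to black, move to (4,3). |black|=6
Step 9: on WHITE (4,3): turn R to S, flip to black, move to (5,3). |black|=7
Step 10: on BLACK (5,3): turn L to E, flip to white, move to (5,4). |black|=6
Step 11: on WHITE (5,4): turn R to S, flip to black, move to (6,4). |black|=7
Step 12: on WHITE (6,4): turn R to W, flip to black, move to (6,3). |black|=8
Step 13: on WHITE (6,3): turn R to N, flip to black, move to (5,3). |black|=9
Step 14: on WHITE (5,3): turn R to E, flip to black, move to (5,4). |black|=10

Answer: 10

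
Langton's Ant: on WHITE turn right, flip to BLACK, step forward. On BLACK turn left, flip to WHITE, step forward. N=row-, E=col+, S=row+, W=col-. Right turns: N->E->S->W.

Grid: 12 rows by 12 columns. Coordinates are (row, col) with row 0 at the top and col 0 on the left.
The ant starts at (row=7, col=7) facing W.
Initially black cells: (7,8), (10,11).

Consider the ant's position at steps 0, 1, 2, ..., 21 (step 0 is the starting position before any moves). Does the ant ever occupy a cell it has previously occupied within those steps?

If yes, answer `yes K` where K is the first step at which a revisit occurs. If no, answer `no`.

Answer: yes 7

Derivation:
Step 1: on WHITE (7,7): turn R to N, flip to black, move to (6,7). |black|=3 — new cell
Step 2: on WHITE (6,7): turn R to E, flip to black, move to (6,8). |black|=4 — new cell
Step 3: on WHITE (6,8): turn R to S, flip to black, move to (7,8). |black|=5 — new cell
Step 4: on BLACK (7,8): turn L to E, flip to white, move to (7,9). |black|=4 — new cell
Step 5: on WHITE (7,9): turn R to S, flip to black, move to (8,9). |black|=5 — new cell
Step 6: on WHITE (8,9): turn R to W, flip to black, move to (8,8). |black|=6 — new cell
Step 7: on WHITE (8,8): turn R to N, flip to black, move to (7,8). |black|=7 — REVISIT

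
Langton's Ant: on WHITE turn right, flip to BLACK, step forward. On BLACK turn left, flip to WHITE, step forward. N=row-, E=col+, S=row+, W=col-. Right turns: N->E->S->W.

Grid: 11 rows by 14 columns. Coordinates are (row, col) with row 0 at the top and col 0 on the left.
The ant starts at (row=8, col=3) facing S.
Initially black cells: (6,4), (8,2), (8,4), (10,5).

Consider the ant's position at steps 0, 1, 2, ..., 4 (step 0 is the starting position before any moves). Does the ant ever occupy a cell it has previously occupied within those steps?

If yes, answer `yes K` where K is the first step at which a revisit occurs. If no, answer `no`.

Answer: no

Derivation:
Step 1: on WHITE (8,3): turn R to W, flip to black, move to (8,2). |black|=5 — new cell
Step 2: on BLACK (8,2): turn L to S, flip to white, move to (9,2). |black|=4 — new cell
Step 3: on WHITE (9,2): turn R to W, flip to black, move to (9,1). |black|=5 — new cell
Step 4: on WHITE (9,1): turn R to N, flip to black, move to (8,1). |black|=6 — new cell
No revisit within 4 steps.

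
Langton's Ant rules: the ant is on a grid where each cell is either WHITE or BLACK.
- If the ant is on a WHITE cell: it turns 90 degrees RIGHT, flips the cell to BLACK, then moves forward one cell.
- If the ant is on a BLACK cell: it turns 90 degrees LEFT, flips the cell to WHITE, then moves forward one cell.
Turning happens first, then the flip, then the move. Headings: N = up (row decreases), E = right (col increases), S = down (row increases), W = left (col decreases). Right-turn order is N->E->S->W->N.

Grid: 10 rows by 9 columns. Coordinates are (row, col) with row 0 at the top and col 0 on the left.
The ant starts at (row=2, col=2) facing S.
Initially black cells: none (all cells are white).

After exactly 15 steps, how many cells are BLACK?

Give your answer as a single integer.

Answer: 9

Derivation:
Step 1: on WHITE (2,2): turn R to W, flip to black, move to (2,1). |black|=1
Step 2: on WHITE (2,1): turn R to N, flip to black, move to (1,1). |black|=2
Step 3: on WHITE (1,1): turn R to E, flip to black, move to (1,2). |black|=3
Step 4: on WHITE (1,2): turn R to S, flip to black, move to (2,2). |black|=4
Step 5: on BLACK (2,2): turn L to E, flip to white, move to (2,3). |black|=3
Step 6: on WHITE (2,3): turn R to S, flip to black, move to (3,3). |black|=4
Step 7: on WHITE (3,3): turn R to W, flip to black, move to (3,2). |black|=5
Step 8: on WHITE (3,2): turn R to N, flip to black, move to (2,2). |black|=6
Step 9: on WHITE (2,2): turn R to E, flip to black, move to (2,3). |black|=7
Step 10: on BLACK (2,3): turn L to N, flip to white, move to (1,3). |black|=6
Step 11: on WHITE (1,3): turn R to E, flip to black, move to (1,4). |black|=7
Step 12: on WHITE (1,4): turn R to S, flip to black, move to (2,4). |black|=8
Step 13: on WHITE (2,4): turn R to W, flip to black, move to (2,3). |black|=9
Step 14: on WHITE (2,3): turn R to N, flip to black, move to (1,3). |black|=10
Step 15: on BLACK (1,3): turn L to W, flip to white, move to (1,2). |black|=9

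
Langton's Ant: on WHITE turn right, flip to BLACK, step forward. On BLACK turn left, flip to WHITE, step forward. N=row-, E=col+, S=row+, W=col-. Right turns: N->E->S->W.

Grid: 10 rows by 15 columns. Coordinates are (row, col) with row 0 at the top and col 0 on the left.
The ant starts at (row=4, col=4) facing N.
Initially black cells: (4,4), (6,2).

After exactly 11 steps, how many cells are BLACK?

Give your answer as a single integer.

Answer: 7

Derivation:
Step 1: on BLACK (4,4): turn L to W, flip to white, move to (4,3). |black|=1
Step 2: on WHITE (4,3): turn R to N, flip to black, move to (3,3). |black|=2
Step 3: on WHITE (3,3): turn R to E, flip to black, move to (3,4). |black|=3
Step 4: on WHITE (3,4): turn R to S, flip to black, move to (4,4). |black|=4
Step 5: on WHITE (4,4): turn R to W, flip to black, move to (4,3). |black|=5
Step 6: on BLACK (4,3): turn L to S, flip to white, move to (5,3). |black|=4
Step 7: on WHITE (5,3): turn R to W, flip to black, move to (5,2). |black|=5
Step 8: on WHITE (5,2): turn R to N, flip to black, move to (4,2). |black|=6
Step 9: on WHITE (4,2): turn R to E, flip to black, move to (4,3). |black|=7
Step 10: on WHITE (4,3): turn R to S, flip to black, move to (5,3). |black|=8
Step 11: on BLACK (5,3): turn L to E, flip to white, move to (5,4). |black|=7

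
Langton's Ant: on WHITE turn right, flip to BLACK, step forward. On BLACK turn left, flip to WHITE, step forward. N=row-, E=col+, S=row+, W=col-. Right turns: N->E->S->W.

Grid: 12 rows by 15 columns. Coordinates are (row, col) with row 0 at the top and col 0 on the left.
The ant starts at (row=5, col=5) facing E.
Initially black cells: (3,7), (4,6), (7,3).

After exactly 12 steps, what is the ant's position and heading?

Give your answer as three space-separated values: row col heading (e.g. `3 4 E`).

Step 1: on WHITE (5,5): turn R to S, flip to black, move to (6,5). |black|=4
Step 2: on WHITE (6,5): turn R to W, flip to black, move to (6,4). |black|=5
Step 3: on WHITE (6,4): turn R to N, flip to black, move to (5,4). |black|=6
Step 4: on WHITE (5,4): turn R to E, flip to black, move to (5,5). |black|=7
Step 5: on BLACK (5,5): turn L to N, flip to white, move to (4,5). |black|=6
Step 6: on WHITE (4,5): turn R to E, flip to black, move to (4,6). |black|=7
Step 7: on BLACK (4,6): turn L to N, flip to white, move to (3,6). |black|=6
Step 8: on WHITE (3,6): turn R to E, flip to black, move to (3,7). |black|=7
Step 9: on BLACK (3,7): turn L to N, flip to white, move to (2,7). |black|=6
Step 10: on WHITE (2,7): turn R to E, flip to black, move to (2,8). |black|=7
Step 11: on WHITE (2,8): turn R to S, flip to black, move to (3,8). |black|=8
Step 12: on WHITE (3,8): turn R to W, flip to black, move to (3,7). |black|=9

Answer: 3 7 W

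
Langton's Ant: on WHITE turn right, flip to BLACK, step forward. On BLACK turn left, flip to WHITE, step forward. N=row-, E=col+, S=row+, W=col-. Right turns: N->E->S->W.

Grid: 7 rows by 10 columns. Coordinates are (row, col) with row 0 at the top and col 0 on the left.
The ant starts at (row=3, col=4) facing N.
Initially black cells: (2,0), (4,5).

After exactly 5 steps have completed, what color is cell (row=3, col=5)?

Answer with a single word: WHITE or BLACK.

Step 1: on WHITE (3,4): turn R to E, flip to black, move to (3,5). |black|=3
Step 2: on WHITE (3,5): turn R to S, flip to black, move to (4,5). |black|=4
Step 3: on BLACK (4,5): turn L to E, flip to white, move to (4,6). |black|=3
Step 4: on WHITE (4,6): turn R to S, flip to black, move to (5,6). |black|=4
Step 5: on WHITE (5,6): turn R to W, flip to black, move to (5,5). |black|=5

Answer: BLACK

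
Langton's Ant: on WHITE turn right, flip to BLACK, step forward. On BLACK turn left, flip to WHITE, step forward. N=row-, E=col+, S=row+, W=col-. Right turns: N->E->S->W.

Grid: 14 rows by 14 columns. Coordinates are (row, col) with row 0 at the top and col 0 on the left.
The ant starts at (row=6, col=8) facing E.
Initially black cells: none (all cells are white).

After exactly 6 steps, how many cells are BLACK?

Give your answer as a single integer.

Step 1: on WHITE (6,8): turn R to S, flip to black, move to (7,8). |black|=1
Step 2: on WHITE (7,8): turn R to W, flip to black, move to (7,7). |black|=2
Step 3: on WHITE (7,7): turn R to N, flip to black, move to (6,7). |black|=3
Step 4: on WHITE (6,7): turn R to E, flip to black, move to (6,8). |black|=4
Step 5: on BLACK (6,8): turn L to N, flip to white, move to (5,8). |black|=3
Step 6: on WHITE (5,8): turn R to E, flip to black, move to (5,9). |black|=4

Answer: 4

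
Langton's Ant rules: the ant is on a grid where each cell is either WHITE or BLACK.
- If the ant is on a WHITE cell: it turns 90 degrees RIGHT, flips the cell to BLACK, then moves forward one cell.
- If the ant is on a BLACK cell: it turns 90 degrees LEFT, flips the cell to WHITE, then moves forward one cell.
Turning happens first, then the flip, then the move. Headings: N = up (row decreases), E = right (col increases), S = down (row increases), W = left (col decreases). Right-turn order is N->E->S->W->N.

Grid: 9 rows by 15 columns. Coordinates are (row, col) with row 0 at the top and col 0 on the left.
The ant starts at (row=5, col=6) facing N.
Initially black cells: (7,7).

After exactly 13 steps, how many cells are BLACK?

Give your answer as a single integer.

Step 1: on WHITE (5,6): turn R to E, flip to black, move to (5,7). |black|=2
Step 2: on WHITE (5,7): turn R to S, flip to black, move to (6,7). |black|=3
Step 3: on WHITE (6,7): turn R to W, flip to black, move to (6,6). |black|=4
Step 4: on WHITE (6,6): turn R to N, flip to black, move to (5,6). |black|=5
Step 5: on BLACK (5,6): turn L to W, flip to white, move to (5,5). |black|=4
Step 6: on WHITE (5,5): turn R to N, flip to black, move to (4,5). |black|=5
Step 7: on WHITE (4,5): turn R to E, flip to black, move to (4,6). |black|=6
Step 8: on WHITE (4,6): turn R to S, flip to black, move to (5,6). |black|=7
Step 9: on WHITE (5,6): turn R to W, flip to black, move to (5,5). |black|=8
Step 10: on BLACK (5,5): turn L to S, flip to white, move to (6,5). |black|=7
Step 11: on WHITE (6,5): turn R to W, flip to black, move to (6,4). |black|=8
Step 12: on WHITE (6,4): turn R to N, flip to black, move to (5,4). |black|=9
Step 13: on WHITE (5,4): turn R to E, flip to black, move to (5,5). |black|=10

Answer: 10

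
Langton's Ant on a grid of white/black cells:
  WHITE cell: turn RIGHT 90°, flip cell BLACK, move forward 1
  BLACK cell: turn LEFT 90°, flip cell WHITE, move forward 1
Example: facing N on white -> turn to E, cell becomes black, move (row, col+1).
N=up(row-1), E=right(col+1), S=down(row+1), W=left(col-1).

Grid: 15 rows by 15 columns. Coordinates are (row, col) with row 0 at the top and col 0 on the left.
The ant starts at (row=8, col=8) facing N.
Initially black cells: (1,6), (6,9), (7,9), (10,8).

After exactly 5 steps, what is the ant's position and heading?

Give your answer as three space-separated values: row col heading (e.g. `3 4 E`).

Answer: 8 7 W

Derivation:
Step 1: on WHITE (8,8): turn R to E, flip to black, move to (8,9). |black|=5
Step 2: on WHITE (8,9): turn R to S, flip to black, move to (9,9). |black|=6
Step 3: on WHITE (9,9): turn R to W, flip to black, move to (9,8). |black|=7
Step 4: on WHITE (9,8): turn R to N, flip to black, move to (8,8). |black|=8
Step 5: on BLACK (8,8): turn L to W, flip to white, move to (8,7). |black|=7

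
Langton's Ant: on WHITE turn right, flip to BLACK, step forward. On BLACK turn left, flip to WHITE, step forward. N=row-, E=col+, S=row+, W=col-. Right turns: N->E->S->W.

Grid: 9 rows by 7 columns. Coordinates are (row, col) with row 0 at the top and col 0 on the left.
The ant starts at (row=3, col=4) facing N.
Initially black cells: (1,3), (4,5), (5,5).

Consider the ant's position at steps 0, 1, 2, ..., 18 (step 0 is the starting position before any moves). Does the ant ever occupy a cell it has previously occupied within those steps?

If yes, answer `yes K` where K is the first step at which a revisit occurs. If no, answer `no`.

Step 1: on WHITE (3,4): turn R to E, flip to black, move to (3,5). |black|=4 — new cell
Step 2: on WHITE (3,5): turn R to S, flip to black, move to (4,5). |black|=5 — new cell
Step 3: on BLACK (4,5): turn L to E, flip to white, move to (4,6). |black|=4 — new cell
Step 4: on WHITE (4,6): turn R to S, flip to black, move to (5,6). |black|=5 — new cell
Step 5: on WHITE (5,6): turn R to W, flip to black, move to (5,5). |black|=6 — new cell
Step 6: on BLACK (5,5): turn L to S, flip to white, move to (6,5). |black|=5 — new cell
Step 7: on WHITE (6,5): turn R to W, flip to black, move to (6,4). |black|=6 — new cell
Step 8: on WHITE (6,4): turn R to N, flip to black, move to (5,4). |black|=7 — new cell
Step 9: on WHITE (5,4): turn R to E, flip to black, move to (5,5). |black|=8 — REVISIT

Answer: yes 9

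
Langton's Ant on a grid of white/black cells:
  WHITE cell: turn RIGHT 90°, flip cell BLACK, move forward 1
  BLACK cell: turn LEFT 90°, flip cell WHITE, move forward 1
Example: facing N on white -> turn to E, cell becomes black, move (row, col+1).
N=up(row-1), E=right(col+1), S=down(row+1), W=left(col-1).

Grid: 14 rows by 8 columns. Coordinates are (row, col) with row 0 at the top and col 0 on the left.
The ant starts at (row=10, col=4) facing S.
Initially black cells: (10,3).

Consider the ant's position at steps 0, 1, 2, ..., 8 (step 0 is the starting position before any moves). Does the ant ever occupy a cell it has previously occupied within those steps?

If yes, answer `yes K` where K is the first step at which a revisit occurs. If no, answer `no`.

Answer: yes 5

Derivation:
Step 1: on WHITE (10,4): turn R to W, flip to black, move to (10,3). |black|=2 — new cell
Step 2: on BLACK (10,3): turn L to S, flip to white, move to (11,3). |black|=1 — new cell
Step 3: on WHITE (11,3): turn R to W, flip to black, move to (11,2). |black|=2 — new cell
Step 4: on WHITE (11,2): turn R to N, flip to black, move to (10,2). |black|=3 — new cell
Step 5: on WHITE (10,2): turn R to E, flip to black, move to (10,3). |black|=4 — REVISIT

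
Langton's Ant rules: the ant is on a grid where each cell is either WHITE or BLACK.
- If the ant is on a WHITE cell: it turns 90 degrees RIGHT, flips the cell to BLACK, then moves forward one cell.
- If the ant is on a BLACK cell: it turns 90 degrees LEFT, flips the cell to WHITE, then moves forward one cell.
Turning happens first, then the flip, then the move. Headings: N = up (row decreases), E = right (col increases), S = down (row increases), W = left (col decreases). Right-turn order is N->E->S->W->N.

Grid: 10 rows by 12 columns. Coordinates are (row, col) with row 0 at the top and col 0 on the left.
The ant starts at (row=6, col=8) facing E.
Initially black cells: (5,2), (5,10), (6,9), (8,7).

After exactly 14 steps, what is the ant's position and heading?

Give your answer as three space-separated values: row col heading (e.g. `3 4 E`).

Step 1: on WHITE (6,8): turn R to S, flip to black, move to (7,8). |black|=5
Step 2: on WHITE (7,8): turn R to W, flip to black, move to (7,7). |black|=6
Step 3: on WHITE (7,7): turn R to N, flip to black, move to (6,7). |black|=7
Step 4: on WHITE (6,7): turn R to E, flip to black, move to (6,8). |black|=8
Step 5: on BLACK (6,8): turn L to N, flip to white, move to (5,8). |black|=7
Step 6: on WHITE (5,8): turn R to E, flip to black, move to (5,9). |black|=8
Step 7: on WHITE (5,9): turn R to S, flip to black, move to (6,9). |black|=9
Step 8: on BLACK (6,9): turn L to E, flip to white, move to (6,10). |black|=8
Step 9: on WHITE (6,10): turn R to S, flip to black, move to (7,10). |black|=9
Step 10: on WHITE (7,10): turn R to W, flip to black, move to (7,9). |black|=10
Step 11: on WHITE (7,9): turn R to N, flip to black, move to (6,9). |black|=11
Step 12: on WHITE (6,9): turn R to E, flip to black, move to (6,10). |black|=12
Step 13: on BLACK (6,10): turn L to N, flip to white, move to (5,10). |black|=11
Step 14: on BLACK (5,10): turn L to W, flip to white, move to (5,9). |black|=10

Answer: 5 9 W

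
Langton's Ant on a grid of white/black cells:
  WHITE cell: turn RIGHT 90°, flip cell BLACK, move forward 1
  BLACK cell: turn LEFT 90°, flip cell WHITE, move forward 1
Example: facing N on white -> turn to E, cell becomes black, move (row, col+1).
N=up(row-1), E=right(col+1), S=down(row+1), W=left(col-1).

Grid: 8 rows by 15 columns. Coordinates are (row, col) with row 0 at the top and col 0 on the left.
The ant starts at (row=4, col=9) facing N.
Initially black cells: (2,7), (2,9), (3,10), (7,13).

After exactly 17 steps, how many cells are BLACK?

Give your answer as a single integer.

Answer: 11

Derivation:
Step 1: on WHITE (4,9): turn R to E, flip to black, move to (4,10). |black|=5
Step 2: on WHITE (4,10): turn R to S, flip to black, move to (5,10). |black|=6
Step 3: on WHITE (5,10): turn R to W, flip to black, move to (5,9). |black|=7
Step 4: on WHITE (5,9): turn R to N, flip to black, move to (4,9). |black|=8
Step 5: on BLACK (4,9): turn L to W, flip to white, move to (4,8). |black|=7
Step 6: on WHITE (4,8): turn R to N, flip to black, move to (3,8). |black|=8
Step 7: on WHITE (3,8): turn R to E, flip to black, move to (3,9). |black|=9
Step 8: on WHITE (3,9): turn R to S, flip to black, move to (4,9). |black|=10
Step 9: on WHITE (4,9): turn R to W, flip to black, move to (4,8). |black|=11
Step 10: on BLACK (4,8): turn L to S, flip to white, move to (5,8). |black|=10
Step 11: on WHITE (5,8): turn R to W, flip to black, move to (5,7). |black|=11
Step 12: on WHITE (5,7): turn R to N, flip to black, move to (4,7). |black|=12
Step 13: on WHITE (4,7): turn R to E, flip to black, move to (4,8). |black|=13
Step 14: on WHITE (4,8): turn R to S, flip to black, move to (5,8). |black|=14
Step 15: on BLACK (5,8): turn L to E, flip to white, move to (5,9). |black|=13
Step 16: on BLACK (5,9): turn L to N, flip to white, move to (4,9). |black|=12
Step 17: on BLACK (4,9): turn L to W, flip to white, move to (4,8). |black|=11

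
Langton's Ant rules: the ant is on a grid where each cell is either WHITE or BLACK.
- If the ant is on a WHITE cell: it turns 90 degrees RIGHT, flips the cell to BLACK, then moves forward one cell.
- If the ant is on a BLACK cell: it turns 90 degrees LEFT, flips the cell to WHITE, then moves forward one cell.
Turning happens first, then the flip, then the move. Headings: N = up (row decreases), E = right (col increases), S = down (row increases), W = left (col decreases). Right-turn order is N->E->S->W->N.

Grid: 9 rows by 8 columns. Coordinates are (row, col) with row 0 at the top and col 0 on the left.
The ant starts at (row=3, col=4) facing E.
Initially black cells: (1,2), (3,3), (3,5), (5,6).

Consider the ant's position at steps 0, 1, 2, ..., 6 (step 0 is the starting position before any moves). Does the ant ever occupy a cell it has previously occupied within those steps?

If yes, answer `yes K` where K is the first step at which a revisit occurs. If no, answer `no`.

Step 1: on WHITE (3,4): turn R to S, flip to black, move to (4,4). |black|=5 — new cell
Step 2: on WHITE (4,4): turn R to W, flip to black, move to (4,3). |black|=6 — new cell
Step 3: on WHITE (4,3): turn R to N, flip to black, move to (3,3). |black|=7 — new cell
Step 4: on BLACK (3,3): turn L to W, flip to white, move to (3,2). |black|=6 — new cell
Step 5: on WHITE (3,2): turn R to N, flip to black, move to (2,2). |black|=7 — new cell
Step 6: on WHITE (2,2): turn R to E, flip to black, move to (2,3). |black|=8 — new cell
No revisit within 6 steps.

Answer: no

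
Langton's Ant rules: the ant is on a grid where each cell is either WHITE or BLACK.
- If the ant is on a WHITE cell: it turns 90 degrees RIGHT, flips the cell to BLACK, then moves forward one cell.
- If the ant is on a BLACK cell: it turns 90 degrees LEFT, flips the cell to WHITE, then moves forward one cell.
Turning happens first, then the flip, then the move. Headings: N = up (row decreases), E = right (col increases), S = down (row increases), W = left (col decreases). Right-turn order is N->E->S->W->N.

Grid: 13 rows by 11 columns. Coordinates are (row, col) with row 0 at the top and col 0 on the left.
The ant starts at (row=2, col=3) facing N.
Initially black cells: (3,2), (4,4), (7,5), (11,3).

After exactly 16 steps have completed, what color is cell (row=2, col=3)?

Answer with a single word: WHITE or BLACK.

Answer: WHITE

Derivation:
Step 1: on WHITE (2,3): turn R to E, flip to black, move to (2,4). |black|=5
Step 2: on WHITE (2,4): turn R to S, flip to black, move to (3,4). |black|=6
Step 3: on WHITE (3,4): turn R to W, flip to black, move to (3,3). |black|=7
Step 4: on WHITE (3,3): turn R to N, flip to black, move to (2,3). |black|=8
Step 5: on BLACK (2,3): turn L to W, flip to white, move to (2,2). |black|=7
Step 6: on WHITE (2,2): turn R to N, flip to black, move to (1,2). |black|=8
Step 7: on WHITE (1,2): turn R to E, flip to black, move to (1,3). |black|=9
Step 8: on WHITE (1,3): turn R to S, flip to black, move to (2,3). |black|=10
Step 9: on WHITE (2,3): turn R to W, flip to black, move to (2,2). |black|=11
Step 10: on BLACK (2,2): turn L to S, flip to white, move to (3,2). |black|=10
Step 11: on BLACK (3,2): turn L to E, flip to white, move to (3,3). |black|=9
Step 12: on BLACK (3,3): turn L to N, flip to white, move to (2,3). |black|=8
Step 13: on BLACK (2,3): turn L to W, flip to white, move to (2,2). |black|=7
Step 14: on WHITE (2,2): turn R to N, flip to black, move to (1,2). |black|=8
Step 15: on BLACK (1,2): turn L to W, flip to white, move to (1,1). |black|=7
Step 16: on WHITE (1,1): turn R to N, flip to black, move to (0,1). |black|=8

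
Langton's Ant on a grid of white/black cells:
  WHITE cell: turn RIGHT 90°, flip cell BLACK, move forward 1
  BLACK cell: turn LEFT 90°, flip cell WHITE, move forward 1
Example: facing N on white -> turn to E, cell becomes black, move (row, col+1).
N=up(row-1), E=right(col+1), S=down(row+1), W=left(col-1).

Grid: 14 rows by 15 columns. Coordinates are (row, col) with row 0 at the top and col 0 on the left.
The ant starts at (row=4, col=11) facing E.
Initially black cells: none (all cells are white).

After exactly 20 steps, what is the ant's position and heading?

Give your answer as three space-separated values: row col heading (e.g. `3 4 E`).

Answer: 2 9 W

Derivation:
Step 1: on WHITE (4,11): turn R to S, flip to black, move to (5,11). |black|=1
Step 2: on WHITE (5,11): turn R to W, flip to black, move to (5,10). |black|=2
Step 3: on WHITE (5,10): turn R to N, flip to black, move to (4,10). |black|=3
Step 4: on WHITE (4,10): turn R to E, flip to black, move to (4,11). |black|=4
Step 5: on BLACK (4,11): turn L to N, flip to white, move to (3,11). |black|=3
Step 6: on WHITE (3,11): turn R to E, flip to black, move to (3,12). |black|=4
Step 7: on WHITE (3,12): turn R to S, flip to black, move to (4,12). |black|=5
Step 8: on WHITE (4,12): turn R to W, flip to black, move to (4,11). |black|=6
Step 9: on WHITE (4,11): turn R to N, flip to black, move to (3,11). |black|=7
Step 10: on BLACK (3,11): turn L to W, flip to white, move to (3,10). |black|=6
Step 11: on WHITE (3,10): turn R to N, flip to black, move to (2,10). |black|=7
Step 12: on WHITE (2,10): turn R to E, flip to black, move to (2,11). |black|=8
Step 13: on WHITE (2,11): turn R to S, flip to black, move to (3,11). |black|=9
Step 14: on WHITE (3,11): turn R to W, flip to black, move to (3,10). |black|=10
Step 15: on BLACK (3,10): turn L to S, flip to white, move to (4,10). |black|=9
Step 16: on BLACK (4,10): turn L to E, flip to white, move to (4,11). |black|=8
Step 17: on BLACK (4,11): turn L to N, flip to white, move to (3,11). |black|=7
Step 18: on BLACK (3,11): turn L to W, flip to white, move to (3,10). |black|=6
Step 19: on WHITE (3,10): turn R to N, flip to black, move to (2,10). |black|=7
Step 20: on BLACK (2,10): turn L to W, flip to white, move to (2,9). |black|=6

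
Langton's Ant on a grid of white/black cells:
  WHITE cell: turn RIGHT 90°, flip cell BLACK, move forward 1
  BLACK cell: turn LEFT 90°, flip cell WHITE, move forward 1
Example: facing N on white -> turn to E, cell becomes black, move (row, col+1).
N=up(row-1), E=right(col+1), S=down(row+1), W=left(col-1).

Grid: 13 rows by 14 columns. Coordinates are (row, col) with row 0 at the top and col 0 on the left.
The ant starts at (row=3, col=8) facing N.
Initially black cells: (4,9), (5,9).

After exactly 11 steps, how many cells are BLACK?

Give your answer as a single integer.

Step 1: on WHITE (3,8): turn R to E, flip to black, move to (3,9). |black|=3
Step 2: on WHITE (3,9): turn R to S, flip to black, move to (4,9). |black|=4
Step 3: on BLACK (4,9): turn L to E, flip to white, move to (4,10). |black|=3
Step 4: on WHITE (4,10): turn R to S, flip to black, move to (5,10). |black|=4
Step 5: on WHITE (5,10): turn R to W, flip to black, move to (5,9). |black|=5
Step 6: on BLACK (5,9): turn L to S, flip to white, move to (6,9). |black|=4
Step 7: on WHITE (6,9): turn R to W, flip to black, move to (6,8). |black|=5
Step 8: on WHITE (6,8): turn R to N, flip to black, move to (5,8). |black|=6
Step 9: on WHITE (5,8): turn R to E, flip to black, move to (5,9). |black|=7
Step 10: on WHITE (5,9): turn R to S, flip to black, move to (6,9). |black|=8
Step 11: on BLACK (6,9): turn L to E, flip to white, move to (6,10). |black|=7

Answer: 7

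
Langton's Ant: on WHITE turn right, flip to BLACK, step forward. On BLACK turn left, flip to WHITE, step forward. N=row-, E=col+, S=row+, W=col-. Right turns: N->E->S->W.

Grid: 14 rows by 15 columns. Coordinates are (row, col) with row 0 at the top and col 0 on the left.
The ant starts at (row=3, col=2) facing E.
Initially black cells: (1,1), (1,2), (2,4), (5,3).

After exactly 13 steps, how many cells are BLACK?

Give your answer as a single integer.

Step 1: on WHITE (3,2): turn R to S, flip to black, move to (4,2). |black|=5
Step 2: on WHITE (4,2): turn R to W, flip to black, move to (4,1). |black|=6
Step 3: on WHITE (4,1): turn R to N, flip to black, move to (3,1). |black|=7
Step 4: on WHITE (3,1): turn R to E, flip to black, move to (3,2). |black|=8
Step 5: on BLACK (3,2): turn L to N, flip to white, move to (2,2). |black|=7
Step 6: on WHITE (2,2): turn R to E, flip to black, move to (2,3). |black|=8
Step 7: on WHITE (2,3): turn R to S, flip to black, move to (3,3). |black|=9
Step 8: on WHITE (3,3): turn R to W, flip to black, move to (3,2). |black|=10
Step 9: on WHITE (3,2): turn R to N, flip to black, move to (2,2). |black|=11
Step 10: on BLACK (2,2): turn L to W, flip to white, move to (2,1). |black|=10
Step 11: on WHITE (2,1): turn R to N, flip to black, move to (1,1). |black|=11
Step 12: on BLACK (1,1): turn L to W, flip to white, move to (1,0). |black|=10
Step 13: on WHITE (1,0): turn R to N, flip to black, move to (0,0). |black|=11

Answer: 11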